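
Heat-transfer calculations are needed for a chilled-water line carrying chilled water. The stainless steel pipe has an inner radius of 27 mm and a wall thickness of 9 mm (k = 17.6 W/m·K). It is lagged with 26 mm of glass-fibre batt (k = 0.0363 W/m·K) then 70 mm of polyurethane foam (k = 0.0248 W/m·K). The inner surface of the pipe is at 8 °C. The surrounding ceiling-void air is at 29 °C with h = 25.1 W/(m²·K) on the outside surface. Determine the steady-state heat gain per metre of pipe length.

q′ ≈ 2.88 W/m

Radial resistances (cylindrical: R_cond = ln(r_o/r_i)/(2πkL), R_conv = 1/(h·2πrL)):
R_stainless steel pipe wall = ln(36/27)/(2π×17.6×1) = 0.002601 K/W
R_glass-fibre batt = ln(62/36)/(2π×0.0363×1) = 2.383 K/W
R_polyurethane foam = ln(132/62)/(2π×0.0248×1) = 4.85 K/W
R_outer film = 1/(h_o·2πr_oL) = 1/(25.1×2π×0.132×1) = 0.04804 K/W
R_total = 7.284 K/W
Q = ΔT/R_total = 21/7.284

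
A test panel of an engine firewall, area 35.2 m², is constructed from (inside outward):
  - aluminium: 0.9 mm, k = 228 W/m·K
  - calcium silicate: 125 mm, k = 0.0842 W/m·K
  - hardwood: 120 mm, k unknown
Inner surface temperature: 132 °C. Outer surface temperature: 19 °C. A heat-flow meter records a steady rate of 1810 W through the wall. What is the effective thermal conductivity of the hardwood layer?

k ≈ 0.168 W/(m·K)

Model the wall as resistances in series:
R_aluminium = L/(kA) = 0.0009/(228×35.2) = 1.121×10^-7 K/W
R_calcium silicate = L/(kA) = 0.125/(0.0842×35.2) = 0.04218 K/W
Sum of known resistances R_other = 0.04218 K/W
Total R = ΔT/Q = 113/1810 = 0.06243 K/W
R_hardwood = R_total − R_other = 0.02026 K/W
k = L/(R·A) = 0.12/(0.02026×35.2)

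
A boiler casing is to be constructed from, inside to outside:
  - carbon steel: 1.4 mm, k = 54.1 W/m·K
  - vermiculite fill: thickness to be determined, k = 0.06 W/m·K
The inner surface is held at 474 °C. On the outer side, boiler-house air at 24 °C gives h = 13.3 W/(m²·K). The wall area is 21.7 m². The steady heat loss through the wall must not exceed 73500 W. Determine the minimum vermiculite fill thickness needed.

L ≈ 3.46 mm

Thermal resistances in series:
R_carbon steel = L/(kA) = 0.0014/(54.1×21.7) = 1.193×10^-6 K/W
R_outer film = 1/(h_o·A) = 1/(13.3×21.7) = 0.003465 K/W
Sum of the known resistances R_other = 0.003466 K/W
Required total resistance R_tot = ΔT/Q_allow = 450/73500 = 0.006122 K/W
R_vermiculite fill = R_tot − R_other = 0.002656 K/W
L = R·k·A = 0.002656×0.06×21.7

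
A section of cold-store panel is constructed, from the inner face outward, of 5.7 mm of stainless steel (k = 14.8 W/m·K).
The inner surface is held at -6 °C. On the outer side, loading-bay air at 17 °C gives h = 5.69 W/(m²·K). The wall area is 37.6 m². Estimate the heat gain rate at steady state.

Thermal resistances in series:
R_stainless steel = L/(kA) = 0.0057/(14.8×37.6) = 1.024×10^-5 K/W
R_outer film = 1/(h_o·A) = 1/(5.69×37.6) = 0.004674 K/W
R_total = 0.004684 K/W
Q = ΔT / R_total = 23 / 0.004684

Q ≈ 4910 W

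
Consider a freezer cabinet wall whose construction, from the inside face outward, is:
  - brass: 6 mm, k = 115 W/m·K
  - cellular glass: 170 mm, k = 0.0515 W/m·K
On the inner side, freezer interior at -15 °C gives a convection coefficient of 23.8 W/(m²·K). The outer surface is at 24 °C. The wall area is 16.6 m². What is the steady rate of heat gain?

Q ≈ 194 W

Series thermal resistances:
R_inner film = 1/(h_i·A) = 1/(23.8×16.6) = 0.002531 K/W
R_brass = L/(kA) = 0.006/(115×16.6) = 3.143×10^-6 K/W
R_cellular glass = L/(kA) = 0.17/(0.0515×16.6) = 0.1989 K/W
R_total = 0.2014 K/W
Q = ΔT / R_total = 39 / 0.2014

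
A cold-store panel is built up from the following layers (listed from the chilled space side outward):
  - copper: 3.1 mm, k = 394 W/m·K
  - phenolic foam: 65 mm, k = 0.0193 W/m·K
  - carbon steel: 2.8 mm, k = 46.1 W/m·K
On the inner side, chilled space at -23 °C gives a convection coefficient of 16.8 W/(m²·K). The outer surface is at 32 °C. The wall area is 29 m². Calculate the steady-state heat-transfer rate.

Q ≈ 465 W

Model the wall as resistances in series:
R_inner film = 1/(h_i·A) = 1/(16.8×29) = 0.002053 K/W
R_copper = L/(kA) = 0.0031/(394×29) = 2.713×10^-7 K/W
R_phenolic foam = L/(kA) = 0.065/(0.0193×29) = 0.1161 K/W
R_carbon steel = L/(kA) = 0.0028/(46.1×29) = 2.094×10^-6 K/W
R_total = 0.1182 K/W
Q = ΔT / R_total = 55 / 0.1182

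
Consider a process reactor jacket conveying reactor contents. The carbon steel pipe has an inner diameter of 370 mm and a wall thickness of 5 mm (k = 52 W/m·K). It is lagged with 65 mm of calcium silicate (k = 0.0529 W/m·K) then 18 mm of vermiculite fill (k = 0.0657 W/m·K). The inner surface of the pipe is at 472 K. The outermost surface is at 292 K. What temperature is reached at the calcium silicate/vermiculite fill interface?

T ≈ 320 K

Radial resistances (cylindrical: R_cond = ln(r_o/r_i)/(2πkL), R_conv = 1/(h·2πrL)):
R_carbon steel pipe wall = ln(190/185)/(2π×52×1) = 8.162×10^-5 K/W
R_calcium silicate = ln(255/190)/(2π×0.0529×1) = 0.8852 K/W
R_vermiculite fill = ln(273/255)/(2π×0.0657×1) = 0.1652 K/W
R_total = 1.051 K/W
Q = ΔT/R_total = 180/1.051
Q = 171 W/m
T_interface = T_inner − Q·ΣR(inner→interface) = 472 − 171×0.8853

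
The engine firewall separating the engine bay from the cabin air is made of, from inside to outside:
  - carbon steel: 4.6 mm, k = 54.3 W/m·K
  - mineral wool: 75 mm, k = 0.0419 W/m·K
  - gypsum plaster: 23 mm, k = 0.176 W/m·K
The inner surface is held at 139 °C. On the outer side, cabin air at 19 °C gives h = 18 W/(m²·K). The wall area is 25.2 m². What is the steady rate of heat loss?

Q ≈ 1530 W

Treating each layer as a thermal resistance in series:
R_carbon steel = L/(kA) = 0.0046/(54.3×25.2) = 3.362×10^-6 K/W
R_mineral wool = L/(kA) = 0.075/(0.0419×25.2) = 0.07103 K/W
R_gypsum plaster = L/(kA) = 0.023/(0.176×25.2) = 0.005186 K/W
R_outer film = 1/(h_o·A) = 1/(18×25.2) = 0.002205 K/W
R_total = 0.07842 K/W
Q = ΔT / R_total = 120 / 0.07842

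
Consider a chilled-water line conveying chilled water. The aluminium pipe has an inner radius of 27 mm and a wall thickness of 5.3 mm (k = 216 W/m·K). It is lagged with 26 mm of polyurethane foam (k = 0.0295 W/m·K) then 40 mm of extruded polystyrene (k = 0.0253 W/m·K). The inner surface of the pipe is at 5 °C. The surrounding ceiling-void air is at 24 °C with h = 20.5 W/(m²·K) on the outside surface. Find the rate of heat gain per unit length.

q′ ≈ 2.9 W/m

For a radial system each layer contributes R = ln(r_out/r_in)/(2πkL); films add R = 1/(hA).
R_aluminium pipe wall = ln(32.3/27)/(2π×216×1) = 1.321×10^-4 K/W
R_polyurethane foam = ln(58.3/32.3)/(2π×0.0295×1) = 3.186 K/W
R_extruded polystyrene = ln(98.3/58.3)/(2π×0.0253×1) = 3.286 K/W
R_outer film = 1/(h_o·2πr_oL) = 1/(20.5×2π×0.0983×1) = 0.07898 K/W
R_total = 6.552 K/W
Q = ΔT/R_total = 19/6.552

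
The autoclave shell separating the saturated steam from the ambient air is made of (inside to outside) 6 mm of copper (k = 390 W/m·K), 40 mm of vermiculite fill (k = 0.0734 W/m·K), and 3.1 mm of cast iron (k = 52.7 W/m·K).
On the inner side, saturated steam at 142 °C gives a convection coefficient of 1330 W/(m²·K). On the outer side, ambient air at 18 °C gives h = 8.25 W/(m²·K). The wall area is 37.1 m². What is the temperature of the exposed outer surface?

T ≈ 40.5 °C

Thermal resistances in series:
R_inner film = 1/(h_i·A) = 1/(1330×37.1) = 2.027×10^-5 K/W
R_copper = L/(kA) = 0.006/(390×37.1) = 4.147×10^-7 K/W
R_vermiculite fill = L/(kA) = 0.04/(0.0734×37.1) = 0.01469 K/W
R_cast iron = L/(kA) = 0.0031/(52.7×37.1) = 1.586×10^-6 K/W
R_outer film = 1/(h_o·A) = 1/(8.25×37.1) = 0.003267 K/W
R_total = 0.01798 K/W;  Q = ΔT/R_total = 124/0.01798 = 6897 W
T_interface = T_inner − Q·ΣR(inner→interface) = 142 − 6900×0.01471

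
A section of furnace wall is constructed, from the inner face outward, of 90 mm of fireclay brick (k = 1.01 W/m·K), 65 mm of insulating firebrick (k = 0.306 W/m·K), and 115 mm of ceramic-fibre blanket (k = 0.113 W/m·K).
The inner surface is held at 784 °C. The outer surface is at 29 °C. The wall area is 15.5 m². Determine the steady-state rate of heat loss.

Treating each layer as a thermal resistance in series:
R_fireclay brick = L/(kA) = 0.09/(1.01×15.5) = 0.005749 K/W
R_insulating firebrick = L/(kA) = 0.065/(0.306×15.5) = 0.0137 K/W
R_ceramic-fibre blanket = L/(kA) = 0.115/(0.113×15.5) = 0.06566 K/W
R_total = 0.08511 K/W
Q = ΔT / R_total = 755 / 0.08511

Q ≈ 8870 W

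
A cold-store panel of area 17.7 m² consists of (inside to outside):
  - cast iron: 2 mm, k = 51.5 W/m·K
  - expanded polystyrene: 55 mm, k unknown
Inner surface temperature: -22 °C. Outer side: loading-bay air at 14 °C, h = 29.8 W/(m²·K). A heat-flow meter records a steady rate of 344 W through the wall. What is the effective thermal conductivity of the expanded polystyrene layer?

Model the wall as resistances in series:
R_cast iron = L/(kA) = 0.002/(51.5×17.7) = 2.194×10^-6 K/W
R_outer film = 1/(h_o·A) = 1/(29.8×17.7) = 0.001896 K/W
Sum of known resistances R_other = 0.001898 K/W
Total R = ΔT/Q = 36/344 = 0.1047 K/W
R_expanded polystyrene = R_total − R_other = 0.1028 K/W
k = L/(R·A) = 0.055/(0.1028×17.7)

k ≈ 0.0302 W/(m·K)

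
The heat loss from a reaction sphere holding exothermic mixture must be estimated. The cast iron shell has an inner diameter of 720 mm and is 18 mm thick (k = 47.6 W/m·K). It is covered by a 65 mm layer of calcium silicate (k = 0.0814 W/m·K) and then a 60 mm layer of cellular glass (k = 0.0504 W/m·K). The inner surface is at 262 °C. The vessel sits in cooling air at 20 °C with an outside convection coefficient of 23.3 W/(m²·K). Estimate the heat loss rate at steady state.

Q ≈ 296 W

Spherical conduction: R = (1/r_in − 1/r_out)/(4πk) per layer; series-sum.
R_cast iron shell = (1/0.36 − 1/0.378)/(4π×47.6) = 2.211×10^-4 K/W
R_calcium silicate = (1/0.378 − 1/0.443)/(4π×0.0814) = 0.3795 K/W
R_cellular glass = (1/0.443 − 1/0.503)/(4π×0.0504) = 0.4251 K/W
R_outer film = 1/(h·4πr_o²) = 1/(23.3×4π×0.503²) = 0.0135 K/W
R_total = 0.8183 K/W
Q = ΔT/R_total = 242/0.8183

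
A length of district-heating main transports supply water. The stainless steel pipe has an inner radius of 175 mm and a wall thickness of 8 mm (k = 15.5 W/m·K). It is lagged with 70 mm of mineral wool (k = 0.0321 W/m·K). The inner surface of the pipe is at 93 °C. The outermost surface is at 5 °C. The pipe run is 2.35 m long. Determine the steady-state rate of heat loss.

Q ≈ 129 W

Treating each annulus and film as a series resistance:
R_stainless steel pipe wall = ln(183/175)/(2π×15.5×2.35) = 1.953×10^-4 K/W
R_mineral wool = ln(253/183)/(2π×0.0321×2.35) = 0.6834 K/W
R_total = 0.6836 K/W
Q = ΔT/R_total = 88/0.6836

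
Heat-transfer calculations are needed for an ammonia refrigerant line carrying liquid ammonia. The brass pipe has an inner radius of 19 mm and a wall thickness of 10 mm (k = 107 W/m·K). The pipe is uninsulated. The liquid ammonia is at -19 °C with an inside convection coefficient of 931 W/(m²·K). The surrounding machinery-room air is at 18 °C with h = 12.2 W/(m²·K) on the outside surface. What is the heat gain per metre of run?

For a radial system each layer contributes R = ln(r_out/r_in)/(2πkL); films add R = 1/(hA).
R_inner film = 1/(h_i·2πr₁L) = 1/(931×2π×0.019×1) = 0.008997 K/W
R_brass pipe wall = ln(29/19)/(2π×107×1) = 6.29×10^-4 K/W
R_outer film = 1/(h_o·2πr_oL) = 1/(12.2×2π×0.029×1) = 0.4498 K/W
R_total = 0.4595 K/W
Q = ΔT/R_total = 37/0.4595

q′ ≈ 80.5 W/m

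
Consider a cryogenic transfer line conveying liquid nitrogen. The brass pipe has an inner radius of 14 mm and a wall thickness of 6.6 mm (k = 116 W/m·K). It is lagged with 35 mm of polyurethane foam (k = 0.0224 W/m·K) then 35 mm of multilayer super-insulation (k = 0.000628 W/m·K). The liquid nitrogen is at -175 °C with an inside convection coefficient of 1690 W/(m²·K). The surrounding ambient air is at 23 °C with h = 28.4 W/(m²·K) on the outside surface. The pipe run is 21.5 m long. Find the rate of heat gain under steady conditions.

Q ≈ 32.5 W

For a radial system each layer contributes R = ln(r_out/r_in)/(2πkL); films add R = 1/(hA).
R_inner film = 1/(h_i·2πr₁L) = 1/(1690×2π×0.014×21.5) = 3.129×10^-4 K/W
R_brass pipe wall = ln(20.6/14)/(2π×116×21.5) = 2.465×10^-5 K/W
R_polyurethane foam = ln(55.6/20.6)/(2π×0.0224×21.5) = 0.3281 K/W
R_multilayer super-insulation = ln(90.6/55.6)/(2π×0.000628×21.5) = 5.755 K/W
R_outer film = 1/(h_o·2πr_oL) = 1/(28.4×2π×0.0906×21.5) = 0.002877 K/W
R_total = 6.087 K/W
Q = ΔT/R_total = 198/6.087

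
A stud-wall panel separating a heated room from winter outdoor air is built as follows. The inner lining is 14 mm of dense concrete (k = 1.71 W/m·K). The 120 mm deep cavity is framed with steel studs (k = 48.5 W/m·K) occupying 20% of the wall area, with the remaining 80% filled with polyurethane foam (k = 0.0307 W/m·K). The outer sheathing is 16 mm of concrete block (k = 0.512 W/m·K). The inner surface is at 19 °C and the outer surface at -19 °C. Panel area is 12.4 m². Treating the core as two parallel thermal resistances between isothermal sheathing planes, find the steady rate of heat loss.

Sheathing layers in series; stud and cavity paths in parallel between them.
R_inner = 0.014/(1.71×12.4) = 6.603×10^-4 K/W
R_stud  = 0.12/(48.5×0.2×12.4) = 9.977×10^-4 K/W
R_cav   = 0.12/(0.0307×0.8×12.4) = 0.394 K/W
1/R_core = 1/R_stud + 1/R_cav → R_core = 9.952×10^-4 K/W
R_outer = 0.016/(0.512×12.4) = 0.00252 K/W
R_total = 0.004176 K/W
Q = ΔT/R_total = 38/0.004176

Q ≈ 9100 W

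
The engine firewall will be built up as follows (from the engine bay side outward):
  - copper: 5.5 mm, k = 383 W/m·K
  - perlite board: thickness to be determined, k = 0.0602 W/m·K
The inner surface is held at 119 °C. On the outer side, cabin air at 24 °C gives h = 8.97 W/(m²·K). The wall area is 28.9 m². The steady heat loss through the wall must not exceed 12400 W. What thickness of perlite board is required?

L ≈ 6.62 mm

Series thermal resistances:
R_copper = L/(kA) = 0.0055/(383×28.9) = 4.969×10^-7 K/W
R_outer film = 1/(h_o·A) = 1/(8.97×28.9) = 0.003858 K/W
Sum of the known resistances R_other = 0.003858 K/W
Required total resistance R_tot = ΔT/Q_allow = 95/12400 = 0.007661 K/W
R_perlite board = R_tot − R_other = 0.003803 K/W
L = R·k·A = 0.003803×0.0602×28.9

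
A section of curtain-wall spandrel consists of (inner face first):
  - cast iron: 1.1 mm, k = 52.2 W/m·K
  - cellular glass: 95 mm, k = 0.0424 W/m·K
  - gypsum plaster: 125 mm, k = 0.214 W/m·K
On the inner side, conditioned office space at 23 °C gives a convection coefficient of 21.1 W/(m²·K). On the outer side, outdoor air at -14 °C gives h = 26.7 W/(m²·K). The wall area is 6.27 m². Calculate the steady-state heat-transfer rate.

Model the wall as resistances in series:
R_inner film = 1/(h_i·A) = 1/(21.1×6.27) = 0.007559 K/W
R_cast iron = L/(kA) = 0.0011/(52.2×6.27) = 3.361×10^-6 K/W
R_cellular glass = L/(kA) = 0.095/(0.0424×6.27) = 0.3573 K/W
R_gypsum plaster = L/(kA) = 0.125/(0.214×6.27) = 0.09316 K/W
R_outer film = 1/(h_o·A) = 1/(26.7×6.27) = 0.005973 K/W
R_total = 0.464 K/W
Q = ΔT / R_total = 37 / 0.464

Q ≈ 79.7 W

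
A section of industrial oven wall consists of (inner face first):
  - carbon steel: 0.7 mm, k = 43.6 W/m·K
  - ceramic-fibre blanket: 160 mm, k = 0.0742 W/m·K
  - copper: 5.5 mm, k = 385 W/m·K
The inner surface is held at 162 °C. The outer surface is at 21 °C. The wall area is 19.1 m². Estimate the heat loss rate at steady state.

Treating each layer as a thermal resistance in series:
R_carbon steel = L/(kA) = 0.0007/(43.6×19.1) = 8.406×10^-7 K/W
R_ceramic-fibre blanket = L/(kA) = 0.16/(0.0742×19.1) = 0.1129 K/W
R_copper = L/(kA) = 0.0055/(385×19.1) = 7.479×10^-7 K/W
R_total = 0.1129 K/W
Q = ΔT / R_total = 141 / 0.1129

Q ≈ 1250 W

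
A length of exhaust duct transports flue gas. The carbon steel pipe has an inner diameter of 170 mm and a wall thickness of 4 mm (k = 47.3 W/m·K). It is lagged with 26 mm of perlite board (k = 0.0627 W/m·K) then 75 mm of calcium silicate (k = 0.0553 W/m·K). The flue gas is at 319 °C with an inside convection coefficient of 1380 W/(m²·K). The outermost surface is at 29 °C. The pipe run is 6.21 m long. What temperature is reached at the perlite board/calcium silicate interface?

T ≈ 229 °C

Radial resistances (cylindrical: R_cond = ln(r_o/r_i)/(2πkL), R_conv = 1/(h·2πrL)):
R_inner film = 1/(h_i·2πr₁L) = 1/(1380×2π×0.085×6.21) = 2.185×10^-4 K/W
R_carbon steel pipe wall = ln(89/85)/(2π×47.3×6.21) = 2.492×10^-5 K/W
R_perlite board = ln(115/89)/(2π×0.0627×6.21) = 0.1048 K/W
R_calcium silicate = ln(190/115)/(2π×0.0553×6.21) = 0.2327 K/W
R_total = 0.3377 K/W
Q = ΔT/R_total = 290/0.3377
Q = 859 W
T_interface = T_inner − Q·ΣR(inner→interface) = 319 − 859×0.105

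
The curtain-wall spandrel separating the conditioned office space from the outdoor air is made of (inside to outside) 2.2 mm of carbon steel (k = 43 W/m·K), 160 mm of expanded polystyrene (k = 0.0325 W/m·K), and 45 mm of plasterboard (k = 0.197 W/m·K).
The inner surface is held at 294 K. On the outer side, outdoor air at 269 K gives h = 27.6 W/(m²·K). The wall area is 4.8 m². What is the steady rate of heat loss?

Q ≈ 23.1 W

Thermal resistances in series:
R_carbon steel = L/(kA) = 0.0022/(43×4.8) = 1.066×10^-5 K/W
R_expanded polystyrene = L/(kA) = 0.16/(0.0325×4.8) = 1.026 K/W
R_plasterboard = L/(kA) = 0.045/(0.197×4.8) = 0.04759 K/W
R_outer film = 1/(h_o·A) = 1/(27.6×4.8) = 0.007548 K/W
R_total = 1.081 K/W
Q = ΔT / R_total = 25 / 1.081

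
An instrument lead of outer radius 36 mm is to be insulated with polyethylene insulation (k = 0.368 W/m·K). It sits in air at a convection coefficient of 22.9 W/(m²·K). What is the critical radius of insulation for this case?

r_cr ≈ 16.1 mm

For a cylinder r_cr = k/h = 0.368/22.9
r_cr = 16.1 mm; since the bare radius (36 mm) is above r_cr, any added insulation will reduce heat loss.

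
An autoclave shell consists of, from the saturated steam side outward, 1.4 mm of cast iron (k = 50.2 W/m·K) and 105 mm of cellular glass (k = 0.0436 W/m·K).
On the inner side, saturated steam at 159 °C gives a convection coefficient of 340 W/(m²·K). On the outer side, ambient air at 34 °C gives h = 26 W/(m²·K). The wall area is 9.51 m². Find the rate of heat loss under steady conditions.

Q ≈ 485 W

Model the wall as resistances in series:
R_inner film = 1/(h_i·A) = 1/(340×9.51) = 3.093×10^-4 K/W
R_cast iron = L/(kA) = 0.0014/(50.2×9.51) = 2.933×10^-6 K/W
R_cellular glass = L/(kA) = 0.105/(0.0436×9.51) = 0.2532 K/W
R_outer film = 1/(h_o·A) = 1/(26×9.51) = 0.004044 K/W
R_total = 0.2576 K/W
Q = ΔT / R_total = 125 / 0.2576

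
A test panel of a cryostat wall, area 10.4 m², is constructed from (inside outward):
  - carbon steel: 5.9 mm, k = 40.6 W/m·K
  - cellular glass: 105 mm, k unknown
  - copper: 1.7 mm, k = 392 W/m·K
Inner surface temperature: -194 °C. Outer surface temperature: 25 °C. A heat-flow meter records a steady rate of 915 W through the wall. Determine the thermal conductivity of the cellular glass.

k ≈ 0.0422 W/(m·K)

Using the resistance-network approach (series):
R_carbon steel = L/(kA) = 0.0059/(40.6×10.4) = 1.397×10^-5 K/W
R_copper = L/(kA) = 0.0017/(392×10.4) = 4.17×10^-7 K/W
Sum of known resistances R_other = 1.439×10^-5 K/W
Total R = ΔT/Q = 219/915 = 0.2393 K/W
R_cellular glass = R_total − R_other = 0.2393 K/W
k = L/(R·A) = 0.105/(0.2393×10.4)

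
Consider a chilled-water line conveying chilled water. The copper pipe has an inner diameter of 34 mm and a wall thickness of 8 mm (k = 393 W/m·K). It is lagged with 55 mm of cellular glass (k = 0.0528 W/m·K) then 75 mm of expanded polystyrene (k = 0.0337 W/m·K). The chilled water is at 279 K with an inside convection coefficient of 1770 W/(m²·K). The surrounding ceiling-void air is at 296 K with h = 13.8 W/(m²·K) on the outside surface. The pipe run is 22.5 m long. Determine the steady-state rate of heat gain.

Treating each annulus and film as a series resistance:
R_inner film = 1/(h_i·2πr₁L) = 1/(1770×2π×0.017×22.5) = 2.351×10^-4 K/W
R_copper pipe wall = ln(25/17)/(2π×393×22.5) = 6.941×10^-6 K/W
R_cellular glass = ln(80/25)/(2π×0.0528×22.5) = 0.1558 K/W
R_expanded polystyrene = ln(155/80)/(2π×0.0337×22.5) = 0.1388 K/W
R_outer film = 1/(h_o·2πr_oL) = 1/(13.8×2π×0.155×22.5) = 0.003307 K/W
R_total = 0.2982 K/W
Q = ΔT/R_total = 17/0.2982

Q ≈ 57 W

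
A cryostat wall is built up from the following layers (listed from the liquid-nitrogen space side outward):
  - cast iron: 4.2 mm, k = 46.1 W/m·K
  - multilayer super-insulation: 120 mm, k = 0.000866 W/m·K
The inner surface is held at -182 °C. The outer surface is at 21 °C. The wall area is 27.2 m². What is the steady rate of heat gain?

Using the resistance-network approach (series):
R_cast iron = L/(kA) = 0.0042/(46.1×27.2) = 3.349×10^-6 K/W
R_multilayer super-insulation = L/(kA) = 0.12/(0.000866×27.2) = 5.094 K/W
R_total = 5.094 K/W
Q = ΔT / R_total = 203 / 5.094

Q ≈ 39.8 W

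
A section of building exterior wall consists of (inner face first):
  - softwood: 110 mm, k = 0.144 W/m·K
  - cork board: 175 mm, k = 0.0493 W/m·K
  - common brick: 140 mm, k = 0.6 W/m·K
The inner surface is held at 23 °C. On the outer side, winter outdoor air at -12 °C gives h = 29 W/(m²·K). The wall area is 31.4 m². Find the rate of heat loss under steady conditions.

Q ≈ 240 W

Using the resistance-network approach (series):
R_softwood = L/(kA) = 0.11/(0.144×31.4) = 0.02433 K/W
R_cork board = L/(kA) = 0.175/(0.0493×31.4) = 0.113 K/W
R_common brick = L/(kA) = 0.14/(0.6×31.4) = 0.007431 K/W
R_outer film = 1/(h_o·A) = 1/(29×31.4) = 0.001098 K/W
R_total = 0.1459 K/W
Q = ΔT / R_total = 35 / 0.1459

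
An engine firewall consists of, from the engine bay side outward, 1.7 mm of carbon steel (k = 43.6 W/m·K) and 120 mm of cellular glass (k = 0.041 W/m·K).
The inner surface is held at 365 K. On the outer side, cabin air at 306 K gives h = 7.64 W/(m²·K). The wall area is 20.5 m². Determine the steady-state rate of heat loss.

Q ≈ 396 W

Thermal resistances in series:
R_carbon steel = L/(kA) = 0.0017/(43.6×20.5) = 1.902×10^-6 K/W
R_cellular glass = L/(kA) = 0.12/(0.041×20.5) = 0.1428 K/W
R_outer film = 1/(h_o·A) = 1/(7.64×20.5) = 0.006385 K/W
R_total = 0.1492 K/W
Q = ΔT / R_total = 59 / 0.1492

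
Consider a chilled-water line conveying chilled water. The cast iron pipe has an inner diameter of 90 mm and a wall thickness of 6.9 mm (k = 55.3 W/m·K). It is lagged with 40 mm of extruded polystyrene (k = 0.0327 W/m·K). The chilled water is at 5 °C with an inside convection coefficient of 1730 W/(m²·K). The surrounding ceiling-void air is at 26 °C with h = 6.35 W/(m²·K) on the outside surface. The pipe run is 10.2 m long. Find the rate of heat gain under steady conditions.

For a radial system each layer contributes R = ln(r_out/r_in)/(2πkL); films add R = 1/(hA).
R_inner film = 1/(h_i·2πr₁L) = 1/(1730×2π×0.045×10.2) = 2.004×10^-4 K/W
R_cast iron pipe wall = ln(51.9/45)/(2π×55.3×10.2) = 4.025×10^-5 K/W
R_extruded polystyrene = ln(91.9/51.9)/(2π×0.0327×10.2) = 0.2726 K/W
R_outer film = 1/(h_o·2πr_oL) = 1/(6.35×2π×0.0919×10.2) = 0.02674 K/W
R_total = 0.2996 K/W
Q = ΔT/R_total = 21/0.2996

Q ≈ 70.1 W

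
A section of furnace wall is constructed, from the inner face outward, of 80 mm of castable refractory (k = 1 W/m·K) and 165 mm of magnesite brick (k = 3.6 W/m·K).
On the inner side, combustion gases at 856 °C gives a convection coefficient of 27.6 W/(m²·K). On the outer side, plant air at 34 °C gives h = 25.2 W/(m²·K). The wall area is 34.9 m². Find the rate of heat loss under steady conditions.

Q ≈ 142000 W

Series thermal resistances:
R_inner film = 1/(h_i·A) = 1/(27.6×34.9) = 0.001038 K/W
R_castable refractory = L/(kA) = 0.08/(1×34.9) = 0.002292 K/W
R_magnesite brick = L/(kA) = 0.165/(3.6×34.9) = 0.001313 K/W
R_outer film = 1/(h_o·A) = 1/(25.2×34.9) = 0.001137 K/W
R_total = 0.005781 K/W
Q = ΔT / R_total = 822 / 0.005781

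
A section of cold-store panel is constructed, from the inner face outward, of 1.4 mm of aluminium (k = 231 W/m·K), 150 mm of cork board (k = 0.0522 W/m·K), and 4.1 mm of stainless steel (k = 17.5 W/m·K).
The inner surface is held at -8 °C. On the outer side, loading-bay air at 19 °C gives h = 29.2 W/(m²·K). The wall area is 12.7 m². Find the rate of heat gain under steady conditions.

Series thermal resistances:
R_aluminium = L/(kA) = 0.0014/(231×12.7) = 4.772×10^-7 K/W
R_cork board = L/(kA) = 0.15/(0.0522×12.7) = 0.2263 K/W
R_stainless steel = L/(kA) = 0.0041/(17.5×12.7) = 1.845×10^-5 K/W
R_outer film = 1/(h_o·A) = 1/(29.2×12.7) = 0.002697 K/W
R_total = 0.229 K/W
Q = ΔT / R_total = 27 / 0.229

Q ≈ 118 W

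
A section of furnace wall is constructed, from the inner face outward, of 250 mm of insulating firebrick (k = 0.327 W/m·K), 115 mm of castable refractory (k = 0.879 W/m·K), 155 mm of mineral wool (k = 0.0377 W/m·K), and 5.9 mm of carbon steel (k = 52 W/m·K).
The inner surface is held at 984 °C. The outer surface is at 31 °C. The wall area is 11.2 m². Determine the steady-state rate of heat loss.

Q ≈ 2130 W

Using the resistance-network approach (series):
R_insulating firebrick = L/(kA) = 0.25/(0.327×11.2) = 0.06826 K/W
R_castable refractory = L/(kA) = 0.115/(0.879×11.2) = 0.01168 K/W
R_mineral wool = L/(kA) = 0.155/(0.0377×11.2) = 0.3671 K/W
R_carbon steel = L/(kA) = 0.0059/(52×11.2) = 1.013×10^-5 K/W
R_total = 0.447 K/W
Q = ΔT / R_total = 953 / 0.447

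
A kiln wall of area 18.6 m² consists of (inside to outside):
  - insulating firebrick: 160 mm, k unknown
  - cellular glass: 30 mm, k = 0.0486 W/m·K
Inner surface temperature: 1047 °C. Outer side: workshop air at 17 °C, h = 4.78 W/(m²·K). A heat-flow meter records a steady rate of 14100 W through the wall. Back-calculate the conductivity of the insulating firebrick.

Model the wall as resistances in series:
R_cellular glass = L/(kA) = 0.03/(0.0486×18.6) = 0.03319 K/W
R_outer film = 1/(h_o·A) = 1/(4.78×18.6) = 0.01125 K/W
Sum of known resistances R_other = 0.04443 K/W
Total R = ΔT/Q = 1030/14100 = 0.07305 K/W
R_insulating firebrick = R_total − R_other = 0.02861 K/W
k = L/(R·A) = 0.16/(0.02861×18.6)

k ≈ 0.301 W/(m·K)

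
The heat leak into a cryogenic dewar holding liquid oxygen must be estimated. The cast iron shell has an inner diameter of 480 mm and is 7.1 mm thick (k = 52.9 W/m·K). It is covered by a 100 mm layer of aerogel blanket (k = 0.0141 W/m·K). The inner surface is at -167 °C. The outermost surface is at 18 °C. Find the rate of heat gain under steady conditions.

Each spherical layer contributes R = (1/r_i − 1/r_o)/(4πk):
R_cast iron shell = (1/0.24 − 1/0.2471)/(4π×52.9) = 1.801×10^-4 K/W
R_aerogel blanket = (1/0.2471 − 1/0.3471)/(4π×0.0141) = 6.58 K/W
R_total = 6.58 K/W
Q = ΔT/R_total = 185/6.58

Q ≈ 28.1 W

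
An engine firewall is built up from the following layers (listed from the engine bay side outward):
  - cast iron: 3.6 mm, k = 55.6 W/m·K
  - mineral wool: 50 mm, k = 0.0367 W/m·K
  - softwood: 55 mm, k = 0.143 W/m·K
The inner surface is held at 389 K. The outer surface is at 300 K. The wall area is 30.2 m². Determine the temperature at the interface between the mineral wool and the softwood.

T ≈ 320 K

Thermal resistances in series:
R_cast iron = L/(kA) = 0.0036/(55.6×30.2) = 2.144×10^-6 K/W
R_mineral wool = L/(kA) = 0.05/(0.0367×30.2) = 0.04511 K/W
R_softwood = L/(kA) = 0.055/(0.143×30.2) = 0.01274 K/W
R_total = 0.05785 K/W;  Q = ΔT/R_total = 89/0.05785 = 1538 W
T_interface = T_inner − Q·ΣR(inner→interface) = 389 − 1540×0.04511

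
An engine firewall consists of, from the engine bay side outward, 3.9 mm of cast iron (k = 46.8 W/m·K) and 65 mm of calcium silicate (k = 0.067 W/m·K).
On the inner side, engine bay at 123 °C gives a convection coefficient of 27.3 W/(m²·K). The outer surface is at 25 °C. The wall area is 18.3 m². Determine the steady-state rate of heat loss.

Q ≈ 1780 W

Thermal resistances in series:
R_inner film = 1/(h_i·A) = 1/(27.3×18.3) = 0.002002 K/W
R_cast iron = L/(kA) = 0.0039/(46.8×18.3) = 4.554×10^-6 K/W
R_calcium silicate = L/(kA) = 0.065/(0.067×18.3) = 0.05301 K/W
R_total = 0.05502 K/W
Q = ΔT / R_total = 98 / 0.05502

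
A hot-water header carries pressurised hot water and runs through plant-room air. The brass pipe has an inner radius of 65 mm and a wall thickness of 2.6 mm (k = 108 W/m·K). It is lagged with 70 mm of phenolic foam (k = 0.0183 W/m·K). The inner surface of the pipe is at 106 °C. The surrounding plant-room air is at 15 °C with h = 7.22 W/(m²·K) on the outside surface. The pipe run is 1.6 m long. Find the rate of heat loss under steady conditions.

Cylindrical conduction, so R = ln(r₂/r₁)/(2πkL) per layer, in series:
R_brass pipe wall = ln(67.6/65)/(2π×108×1.6) = 3.612×10^-5 K/W
R_phenolic foam = ln(137.6/67.6)/(2π×0.0183×1.6) = 3.863 K/W
R_outer film = 1/(h_o·2πr_oL) = 1/(7.22×2π×0.1376×1.6) = 0.1001 K/W
R_total = 3.963 K/W
Q = ΔT/R_total = 91/3.963

Q ≈ 23 W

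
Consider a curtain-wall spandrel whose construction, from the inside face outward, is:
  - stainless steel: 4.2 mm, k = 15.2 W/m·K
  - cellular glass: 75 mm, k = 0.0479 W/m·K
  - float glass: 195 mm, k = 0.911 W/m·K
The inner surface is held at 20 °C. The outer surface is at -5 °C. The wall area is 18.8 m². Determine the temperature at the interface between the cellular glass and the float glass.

Thermal resistances in series:
R_stainless steel = L/(kA) = 0.0042/(15.2×18.8) = 1.47×10^-5 K/W
R_cellular glass = L/(kA) = 0.075/(0.0479×18.8) = 0.08329 K/W
R_float glass = L/(kA) = 0.195/(0.911×18.8) = 0.01139 K/W
R_total = 0.09469 K/W;  Q = ΔT/R_total = 25/0.09469 = 264 W
T_interface = T_inner − Q·ΣR(inner→interface) = 20 − 264×0.0833

T ≈ -1.99 °C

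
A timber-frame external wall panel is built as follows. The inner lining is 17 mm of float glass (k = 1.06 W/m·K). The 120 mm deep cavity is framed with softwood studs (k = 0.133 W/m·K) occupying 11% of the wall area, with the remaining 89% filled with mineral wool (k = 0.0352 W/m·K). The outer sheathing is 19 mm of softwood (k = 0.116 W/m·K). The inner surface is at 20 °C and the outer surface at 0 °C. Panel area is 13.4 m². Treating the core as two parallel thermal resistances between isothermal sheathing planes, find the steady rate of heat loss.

Sheathing layers in series; stud and cavity paths in parallel between them.
R_inner = 0.017/(1.06×13.4) = 0.001197 K/W
R_stud  = 0.12/(0.133×0.11×13.4) = 0.6121 K/W
R_cav   = 0.12/(0.0352×0.89×13.4) = 0.2859 K/W
1/R_core = 1/R_stud + 1/R_cav → R_core = 0.1949 K/W
R_outer = 0.019/(0.116×13.4) = 0.01222 K/W
R_total = 0.2083 K/W
Q = ΔT/R_total = 20/0.2083

Q ≈ 96 W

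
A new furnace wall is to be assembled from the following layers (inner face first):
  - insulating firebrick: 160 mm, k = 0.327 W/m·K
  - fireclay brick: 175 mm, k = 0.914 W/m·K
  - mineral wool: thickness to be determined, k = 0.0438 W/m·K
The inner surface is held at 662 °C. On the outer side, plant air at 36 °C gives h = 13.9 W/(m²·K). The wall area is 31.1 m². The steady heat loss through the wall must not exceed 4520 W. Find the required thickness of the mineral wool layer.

Thermal resistances in series:
R_insulating firebrick = L/(kA) = 0.16/(0.327×31.1) = 0.01573 K/W
R_fireclay brick = L/(kA) = 0.175/(0.914×31.1) = 0.006156 K/W
R_outer film = 1/(h_o·A) = 1/(13.9×31.1) = 0.002313 K/W
Sum of the known resistances R_other = 0.0242 K/W
Required total resistance R_tot = ΔT/Q_allow = 626/4520 = 0.1385 K/W
R_mineral wool = R_tot − R_other = 0.1143 K/W
L = R·k·A = 0.1143×0.0438×31.1

L ≈ 156 mm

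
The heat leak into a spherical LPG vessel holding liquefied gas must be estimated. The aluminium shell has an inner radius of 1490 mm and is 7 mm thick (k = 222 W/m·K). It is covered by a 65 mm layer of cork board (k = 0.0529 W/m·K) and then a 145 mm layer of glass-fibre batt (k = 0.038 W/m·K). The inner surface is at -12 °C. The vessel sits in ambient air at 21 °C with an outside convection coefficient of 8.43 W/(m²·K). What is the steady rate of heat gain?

Each spherical layer contributes R = (1/r_i − 1/r_o)/(4πk):
R_aluminium shell = (1/1.49 − 1/1.497)/(4π×222) = 1.125×10^-6 K/W
R_cork board = (1/1.497 − 1/1.562)/(4π×0.0529) = 0.04182 K/W
R_glass-fibre batt = (1/1.562 − 1/1.707)/(4π×0.038) = 0.1139 K/W
R_outer film = 1/(h·4πr_o²) = 1/(8.43×4π×1.707²) = 0.00324 K/W
R_total = 0.1589 K/W
Q = ΔT/R_total = 33/0.1589

Q ≈ 208 W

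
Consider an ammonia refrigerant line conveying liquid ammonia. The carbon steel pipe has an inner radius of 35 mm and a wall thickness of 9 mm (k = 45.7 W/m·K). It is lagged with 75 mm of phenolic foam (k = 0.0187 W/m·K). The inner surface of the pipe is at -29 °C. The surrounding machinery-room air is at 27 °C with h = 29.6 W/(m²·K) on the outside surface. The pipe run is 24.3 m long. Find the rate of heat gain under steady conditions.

Cylindrical conduction, so R = ln(r₂/r₁)/(2πkL) per layer, in series:
R_carbon steel pipe wall = ln(44/35)/(2π×45.7×24.3) = 3.28×10^-5 K/W
R_phenolic foam = ln(119/44)/(2π×0.0187×24.3) = 0.3485 K/W
R_outer film = 1/(h_o·2πr_oL) = 1/(29.6×2π×0.119×24.3) = 0.001859 K/W
R_total = 0.3504 K/W
Q = ΔT/R_total = 56/0.3504

Q ≈ 160 W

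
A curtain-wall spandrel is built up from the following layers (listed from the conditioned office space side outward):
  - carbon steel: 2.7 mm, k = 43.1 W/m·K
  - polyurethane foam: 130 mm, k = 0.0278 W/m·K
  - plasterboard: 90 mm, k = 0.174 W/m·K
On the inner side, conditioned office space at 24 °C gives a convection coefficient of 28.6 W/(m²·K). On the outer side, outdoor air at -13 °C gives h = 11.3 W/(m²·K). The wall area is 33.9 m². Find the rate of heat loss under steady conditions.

Q ≈ 236 W

Treating each layer as a thermal resistance in series:
R_inner film = 1/(h_i·A) = 1/(28.6×33.9) = 0.001031 K/W
R_carbon steel = L/(kA) = 0.0027/(43.1×33.9) = 1.848×10^-6 K/W
R_polyurethane foam = L/(kA) = 0.13/(0.0278×33.9) = 0.1379 K/W
R_plasterboard = L/(kA) = 0.09/(0.174×33.9) = 0.01526 K/W
R_outer film = 1/(h_o·A) = 1/(11.3×33.9) = 0.00261 K/W
R_total = 0.1568 K/W
Q = ΔT / R_total = 37 / 0.1568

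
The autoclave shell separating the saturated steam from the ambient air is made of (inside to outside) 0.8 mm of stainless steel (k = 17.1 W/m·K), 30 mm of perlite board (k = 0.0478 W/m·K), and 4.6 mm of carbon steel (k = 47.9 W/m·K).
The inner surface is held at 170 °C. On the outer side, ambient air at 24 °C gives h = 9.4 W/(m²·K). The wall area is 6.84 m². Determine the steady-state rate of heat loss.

Series thermal resistances:
R_stainless steel = L/(kA) = 0.0008/(17.1×6.84) = 6.84×10^-6 K/W
R_perlite board = L/(kA) = 0.03/(0.0478×6.84) = 0.09176 K/W
R_carbon steel = L/(kA) = 0.0046/(47.9×6.84) = 1.404×10^-5 K/W
R_outer film = 1/(h_o·A) = 1/(9.4×6.84) = 0.01555 K/W
R_total = 0.1073 K/W
Q = ΔT / R_total = 146 / 0.1073

Q ≈ 1360 W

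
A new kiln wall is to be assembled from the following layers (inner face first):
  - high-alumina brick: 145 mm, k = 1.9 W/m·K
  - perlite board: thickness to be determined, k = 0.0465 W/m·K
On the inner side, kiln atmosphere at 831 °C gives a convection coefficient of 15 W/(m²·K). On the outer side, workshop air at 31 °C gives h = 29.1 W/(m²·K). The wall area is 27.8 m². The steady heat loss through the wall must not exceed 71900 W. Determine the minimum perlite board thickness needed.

L ≈ 6.14 mm

Thermal resistances in series:
R_inner film = 1/(h_i·A) = 1/(15×27.8) = 0.002398 K/W
R_high-alumina brick = L/(kA) = 0.145/(1.9×27.8) = 0.002745 K/W
R_outer film = 1/(h_o·A) = 1/(29.1×27.8) = 0.001236 K/W
Sum of the known resistances R_other = 0.006379 K/W
Required total resistance R_tot = ΔT/Q_allow = 800/71900 = 0.01113 K/W
R_perlite board = R_tot − R_other = 0.004747 K/W
L = R·k·A = 0.004747×0.0465×27.8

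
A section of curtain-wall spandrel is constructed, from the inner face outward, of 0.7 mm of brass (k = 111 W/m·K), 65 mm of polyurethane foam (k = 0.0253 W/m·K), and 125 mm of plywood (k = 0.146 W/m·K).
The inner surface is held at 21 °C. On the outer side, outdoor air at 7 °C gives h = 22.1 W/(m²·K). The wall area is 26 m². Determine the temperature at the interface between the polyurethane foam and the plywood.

T ≈ 10.6 °C

Treating each layer as a thermal resistance in series:
R_brass = L/(kA) = 0.0007/(111×26) = 2.426×10^-7 K/W
R_polyurethane foam = L/(kA) = 0.065/(0.0253×26) = 0.09881 K/W
R_plywood = L/(kA) = 0.125/(0.146×26) = 0.03293 K/W
R_outer film = 1/(h_o·A) = 1/(22.1×26) = 0.00174 K/W
R_total = 0.1335 K/W;  Q = ΔT/R_total = 14/0.1335 = 104.9 W
T_interface = T_inner − Q·ΣR(inner→interface) = 21 − 105×0.09881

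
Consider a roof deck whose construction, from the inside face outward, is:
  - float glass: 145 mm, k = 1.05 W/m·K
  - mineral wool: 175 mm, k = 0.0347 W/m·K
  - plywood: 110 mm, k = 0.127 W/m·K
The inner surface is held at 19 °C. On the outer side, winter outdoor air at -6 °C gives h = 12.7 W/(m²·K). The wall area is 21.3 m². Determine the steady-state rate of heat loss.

Q ≈ 86.9 W

Treating each layer as a thermal resistance in series:
R_float glass = L/(kA) = 0.145/(1.05×21.3) = 0.006483 K/W
R_mineral wool = L/(kA) = 0.175/(0.0347×21.3) = 0.2368 K/W
R_plywood = L/(kA) = 0.11/(0.127×21.3) = 0.04066 K/W
R_outer film = 1/(h_o·A) = 1/(12.7×21.3) = 0.003697 K/W
R_total = 0.2876 K/W
Q = ΔT / R_total = 25 / 0.2876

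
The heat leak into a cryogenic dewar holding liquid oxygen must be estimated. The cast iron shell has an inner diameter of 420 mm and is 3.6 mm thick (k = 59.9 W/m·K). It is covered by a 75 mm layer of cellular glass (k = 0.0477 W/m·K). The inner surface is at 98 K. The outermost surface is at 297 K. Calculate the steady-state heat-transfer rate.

Q ≈ 98 W

For a spherical shell R = (1/r₁ − 1/r₂)/(4πk); film R = 1/(h·4πr²). In series:
R_cast iron shell = (1/0.21 − 1/0.2136)/(4π×59.9) = 1.066×10^-4 K/W
R_cellular glass = (1/0.2136 − 1/0.2886)/(4π×0.0477) = 2.03 K/W
R_total = 2.03 K/W
Q = ΔT/R_total = 199/2.03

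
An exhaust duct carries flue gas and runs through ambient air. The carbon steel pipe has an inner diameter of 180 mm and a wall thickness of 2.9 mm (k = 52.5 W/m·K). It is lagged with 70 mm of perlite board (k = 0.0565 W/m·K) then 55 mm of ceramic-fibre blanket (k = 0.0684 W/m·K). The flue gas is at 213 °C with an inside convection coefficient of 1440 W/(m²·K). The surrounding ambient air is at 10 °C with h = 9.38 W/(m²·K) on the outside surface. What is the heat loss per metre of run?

q′ ≈ 86.8 W/m

Treating each annulus and film as a series resistance:
R_inner film = 1/(h_i·2πr₁L) = 1/(1440×2π×0.09×1) = 0.001228 K/W
R_carbon steel pipe wall = ln(92.9/90)/(2π×52.5×1) = 9.614×10^-5 K/W
R_perlite board = ln(162.9/92.9)/(2π×0.0565×1) = 1.582 K/W
R_ceramic-fibre blanket = ln(217.9/162.9)/(2π×0.0684×1) = 0.6769 K/W
R_outer film = 1/(h_o·2πr_oL) = 1/(9.38×2π×0.2179×1) = 0.07787 K/W
R_total = 2.338 K/W
Q = ΔT/R_total = 203/2.338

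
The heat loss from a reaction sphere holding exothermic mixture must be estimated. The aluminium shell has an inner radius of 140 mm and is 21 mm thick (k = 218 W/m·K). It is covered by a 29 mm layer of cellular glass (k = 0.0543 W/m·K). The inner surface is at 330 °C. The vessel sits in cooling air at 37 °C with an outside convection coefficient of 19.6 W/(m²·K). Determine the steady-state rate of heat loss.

Q ≈ 195 W

Each spherical layer contributes R = (1/r_i − 1/r_o)/(4πk):
R_aluminium shell = (1/0.14 − 1/0.161)/(4π×218) = 3.401×10^-4 K/W
R_cellular glass = (1/0.161 − 1/0.19)/(4π×0.0543) = 1.389 K/W
R_outer film = 1/(h·4πr_o²) = 1/(19.6×4π×0.19²) = 0.1125 K/W
R_total = 1.502 K/W
Q = ΔT/R_total = 293/1.502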